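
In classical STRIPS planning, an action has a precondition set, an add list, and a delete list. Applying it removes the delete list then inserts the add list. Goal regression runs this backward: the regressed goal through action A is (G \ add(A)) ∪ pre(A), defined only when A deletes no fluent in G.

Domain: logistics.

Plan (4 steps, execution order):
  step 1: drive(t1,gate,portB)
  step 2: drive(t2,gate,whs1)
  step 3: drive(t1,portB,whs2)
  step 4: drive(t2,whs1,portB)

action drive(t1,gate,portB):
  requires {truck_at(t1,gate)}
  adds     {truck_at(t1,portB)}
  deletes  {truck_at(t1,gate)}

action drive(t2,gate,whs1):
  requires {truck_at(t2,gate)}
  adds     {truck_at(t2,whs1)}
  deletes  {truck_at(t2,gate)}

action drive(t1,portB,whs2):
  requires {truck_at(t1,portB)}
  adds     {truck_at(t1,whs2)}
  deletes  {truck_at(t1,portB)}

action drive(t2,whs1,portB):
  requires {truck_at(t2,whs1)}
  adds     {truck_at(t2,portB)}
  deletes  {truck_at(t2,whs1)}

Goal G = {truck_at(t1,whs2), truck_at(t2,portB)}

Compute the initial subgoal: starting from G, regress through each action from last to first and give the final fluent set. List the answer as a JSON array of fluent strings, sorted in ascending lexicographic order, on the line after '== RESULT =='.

Work backward from the goal:
  through step 4 (drive(t2,whs1,portB)): drop {truck_at(t2,portB)}, keep {truck_at(t1,whs2)}, require {truck_at(t2,whs1)}
    → {truck_at(t1,whs2), truck_at(t2,whs1)}
  through step 3 (drive(t1,portB,whs2)): drop {truck_at(t1,whs2)}, keep {truck_at(t2,whs1)}, require {truck_at(t1,portB)}
    → {truck_at(t1,portB), truck_at(t2,whs1)}
  through step 2 (drive(t2,gate,whs1)): drop {truck_at(t2,whs1)}, keep {truck_at(t1,portB)}, require {truck_at(t2,gate)}
    → {truck_at(t1,portB), truck_at(t2,gate)}
  through step 1 (drive(t1,gate,portB)): drop {truck_at(t1,portB)}, keep {truck_at(t2,gate)}, require {truck_at(t1,gate)}
    → {truck_at(t1,gate), truck_at(t2,gate)}

== RESULT ==
["truck_at(t1,gate)", "truck_at(t2,gate)"]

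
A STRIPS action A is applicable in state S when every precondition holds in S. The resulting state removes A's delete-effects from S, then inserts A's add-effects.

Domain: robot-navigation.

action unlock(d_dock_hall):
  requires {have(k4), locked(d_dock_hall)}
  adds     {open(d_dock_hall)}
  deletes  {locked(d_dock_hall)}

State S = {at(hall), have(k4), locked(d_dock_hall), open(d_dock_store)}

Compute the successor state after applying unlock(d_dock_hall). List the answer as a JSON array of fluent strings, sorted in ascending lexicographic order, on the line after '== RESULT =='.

Progress:
  pre ⊆ S: {have(k4), locked(d_dock_hall)} ⊆ S  — applicable
  S \ del = {at(hall), have(k4), open(d_dock_store)}
  ∪ add   = {at(hall), have(k4), open(d_dock_hall), open(d_dock_store)}

== RESULT ==
["at(hall)", "have(k4)", "open(d_dock_hall)", "open(d_dock_store)"]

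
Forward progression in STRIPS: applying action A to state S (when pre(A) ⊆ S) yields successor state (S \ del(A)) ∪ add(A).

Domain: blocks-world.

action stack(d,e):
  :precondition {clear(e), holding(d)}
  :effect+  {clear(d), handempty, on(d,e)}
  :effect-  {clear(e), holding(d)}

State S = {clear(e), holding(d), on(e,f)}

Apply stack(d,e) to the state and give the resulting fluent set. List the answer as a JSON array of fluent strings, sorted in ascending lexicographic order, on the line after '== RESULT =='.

Progress:
  pre ⊆ S: {clear(e), holding(d)} ⊆ S  — applicable
  S \ del = {on(e,f)}
  ∪ add   = {clear(d), handempty, on(d,e), on(e,f)}

== RESULT ==
["clear(d)", "handempty", "on(d,e)", "on(e,f)"]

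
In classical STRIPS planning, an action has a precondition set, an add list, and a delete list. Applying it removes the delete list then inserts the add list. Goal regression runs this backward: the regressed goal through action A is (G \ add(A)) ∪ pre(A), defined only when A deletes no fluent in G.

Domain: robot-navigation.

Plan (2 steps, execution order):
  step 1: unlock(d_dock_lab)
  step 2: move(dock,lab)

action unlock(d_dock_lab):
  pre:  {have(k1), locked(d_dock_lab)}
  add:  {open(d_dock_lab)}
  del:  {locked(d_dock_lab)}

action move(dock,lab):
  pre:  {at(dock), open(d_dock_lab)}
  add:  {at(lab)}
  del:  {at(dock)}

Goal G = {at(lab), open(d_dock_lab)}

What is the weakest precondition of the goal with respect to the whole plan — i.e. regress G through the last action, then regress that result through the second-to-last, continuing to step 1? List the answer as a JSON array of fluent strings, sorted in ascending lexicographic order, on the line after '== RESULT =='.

Regress step by step:
  through step 2 (move(dock,lab)): drop {at(lab)}, keep {open(d_dock_lab)}, require {at(dock), open(d_dock_lab)}
    → {at(dock), open(d_dock_lab)}
  through step 1 (unlock(d_dock_lab)): drop {open(d_dock_lab)}, keep {at(dock)}, require {have(k1), locked(d_dock_lab)}
    → {at(dock), have(k1), locked(d_dock_lab)}

== RESULT ==
["at(dock)", "have(k1)", "locked(d_dock_lab)"]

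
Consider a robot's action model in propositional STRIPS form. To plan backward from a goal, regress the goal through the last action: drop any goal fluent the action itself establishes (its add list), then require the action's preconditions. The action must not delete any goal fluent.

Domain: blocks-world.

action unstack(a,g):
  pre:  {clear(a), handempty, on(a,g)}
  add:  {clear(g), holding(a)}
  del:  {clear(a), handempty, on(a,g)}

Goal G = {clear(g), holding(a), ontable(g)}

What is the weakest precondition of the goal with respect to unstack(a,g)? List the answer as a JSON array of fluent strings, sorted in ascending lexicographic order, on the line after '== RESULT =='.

Compute (G \ add) ∪ pre:
  G ∩ del = {}  (empty — regression defined)
  G \ add = {clear(g), holding(a), ontable(g)} \ {clear(g), holding(a)} = {ontable(g)}
  ∪ pre   = {ontable(g)} ∪ {clear(a), handempty, on(a,g)}
          = {clear(a), handempty, on(a,g), ontable(g)}

== RESULT ==
["clear(a)", "handempty", "on(a,g)", "ontable(g)"]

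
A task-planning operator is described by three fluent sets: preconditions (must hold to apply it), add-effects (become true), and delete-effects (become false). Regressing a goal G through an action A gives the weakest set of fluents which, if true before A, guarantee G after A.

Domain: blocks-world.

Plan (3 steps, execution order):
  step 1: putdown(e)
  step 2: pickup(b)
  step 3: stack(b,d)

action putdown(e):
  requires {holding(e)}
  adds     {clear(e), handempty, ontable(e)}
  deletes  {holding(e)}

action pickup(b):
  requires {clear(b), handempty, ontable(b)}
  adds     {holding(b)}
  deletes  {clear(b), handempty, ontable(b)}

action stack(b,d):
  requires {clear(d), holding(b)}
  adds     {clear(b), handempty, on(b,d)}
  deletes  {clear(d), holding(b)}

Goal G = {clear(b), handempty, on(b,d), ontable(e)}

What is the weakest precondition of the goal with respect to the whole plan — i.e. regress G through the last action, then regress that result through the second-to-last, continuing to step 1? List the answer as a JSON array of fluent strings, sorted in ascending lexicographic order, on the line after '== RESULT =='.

Regress step by step:
  through step 3 (stack(b,d)): drop {clear(b), handempty, on(b,d)}, keep {ontable(e)}, require {clear(d), holding(b)}
    → {clear(d), holding(b), ontable(e)}
  through step 2 (pickup(b)): drop {holding(b)}, keep {clear(d), ontable(e)}, require {clear(b), handempty, ontable(b)}
    → {clear(b), clear(d), handempty, ontable(b), ontable(e)}
  through step 1 (putdown(e)): drop {handempty, ontable(e)}, keep {clear(b), clear(d), ontable(b)}, require {holding(e)}
    → {clear(b), clear(d), holding(e), ontable(b)}

== RESULT ==
["clear(b)", "clear(d)", "holding(e)", "ontable(b)"]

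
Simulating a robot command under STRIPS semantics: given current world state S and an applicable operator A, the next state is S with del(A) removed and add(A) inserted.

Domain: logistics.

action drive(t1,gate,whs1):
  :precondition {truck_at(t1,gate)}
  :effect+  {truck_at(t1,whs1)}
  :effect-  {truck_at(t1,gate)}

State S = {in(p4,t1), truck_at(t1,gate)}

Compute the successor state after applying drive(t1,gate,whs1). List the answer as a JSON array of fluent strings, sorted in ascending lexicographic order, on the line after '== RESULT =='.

Compute (S \ del) ∪ add:
  pre ⊆ S: {truck_at(t1,gate)} ⊆ S  — applicable
  S \ del = {in(p4,t1)}
  ∪ add   = {in(p4,t1), truck_at(t1,whs1)}

== RESULT ==
["in(p4,t1)", "truck_at(t1,whs1)"]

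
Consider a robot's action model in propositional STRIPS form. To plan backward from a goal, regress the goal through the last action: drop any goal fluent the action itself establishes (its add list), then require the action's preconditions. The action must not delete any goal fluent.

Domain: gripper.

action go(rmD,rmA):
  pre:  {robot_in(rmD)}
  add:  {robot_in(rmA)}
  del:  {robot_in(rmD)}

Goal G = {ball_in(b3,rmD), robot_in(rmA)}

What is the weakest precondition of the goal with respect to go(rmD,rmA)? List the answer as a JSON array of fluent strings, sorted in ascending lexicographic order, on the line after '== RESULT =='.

Compute (G \ add) ∪ pre:
  G ∩ del = {}  (empty — regression defined)
  G \ add = {ball_in(b3,rmD), robot_in(rmA)} \ {robot_in(rmA)} = {ball_in(b3,rmD)}
  ∪ pre   = {ball_in(b3,rmD)} ∪ {robot_in(rmD)}
          = {ball_in(b3,rmD), robot_in(rmD)}

== RESULT ==
["ball_in(b3,rmD)", "robot_in(rmD)"]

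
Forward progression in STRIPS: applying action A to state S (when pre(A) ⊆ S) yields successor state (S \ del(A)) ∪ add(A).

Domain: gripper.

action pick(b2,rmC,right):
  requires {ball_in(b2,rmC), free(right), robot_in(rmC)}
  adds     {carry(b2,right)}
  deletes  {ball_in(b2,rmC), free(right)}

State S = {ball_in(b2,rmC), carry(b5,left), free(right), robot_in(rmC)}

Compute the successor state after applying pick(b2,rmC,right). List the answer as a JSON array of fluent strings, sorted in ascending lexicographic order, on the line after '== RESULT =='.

Progress:
  pre ⊆ S: {ball_in(b2,rmC), free(right), robot_in(rmC)} ⊆ S  — applicable
  S \ del = {carry(b5,left), robot_in(rmC)}
  ∪ add   = {carry(b2,right), carry(b5,left), robot_in(rmC)}

== RESULT ==
["carry(b2,right)", "carry(b5,left)", "robot_in(rmC)"]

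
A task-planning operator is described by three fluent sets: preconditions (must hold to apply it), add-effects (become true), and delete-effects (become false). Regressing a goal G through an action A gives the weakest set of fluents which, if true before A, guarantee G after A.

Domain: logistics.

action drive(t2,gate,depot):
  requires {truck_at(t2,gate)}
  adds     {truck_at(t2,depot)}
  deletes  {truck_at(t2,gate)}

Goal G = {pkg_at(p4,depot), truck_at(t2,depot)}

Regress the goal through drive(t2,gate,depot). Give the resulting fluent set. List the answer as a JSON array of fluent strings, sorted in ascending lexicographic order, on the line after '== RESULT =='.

Compute (G \ add) ∪ pre:
  G ∩ del = {}  (empty — regression defined)
  G \ add = {pkg_at(p4,depot), truck_at(t2,depot)} \ {truck_at(t2,depot)} = {pkg_at(p4,depot)}
  ∪ pre   = {pkg_at(p4,depot)} ∪ {truck_at(t2,gate)}
          = {pkg_at(p4,depot), truck_at(t2,gate)}

== RESULT ==
["pkg_at(p4,depot)", "truck_at(t2,gate)"]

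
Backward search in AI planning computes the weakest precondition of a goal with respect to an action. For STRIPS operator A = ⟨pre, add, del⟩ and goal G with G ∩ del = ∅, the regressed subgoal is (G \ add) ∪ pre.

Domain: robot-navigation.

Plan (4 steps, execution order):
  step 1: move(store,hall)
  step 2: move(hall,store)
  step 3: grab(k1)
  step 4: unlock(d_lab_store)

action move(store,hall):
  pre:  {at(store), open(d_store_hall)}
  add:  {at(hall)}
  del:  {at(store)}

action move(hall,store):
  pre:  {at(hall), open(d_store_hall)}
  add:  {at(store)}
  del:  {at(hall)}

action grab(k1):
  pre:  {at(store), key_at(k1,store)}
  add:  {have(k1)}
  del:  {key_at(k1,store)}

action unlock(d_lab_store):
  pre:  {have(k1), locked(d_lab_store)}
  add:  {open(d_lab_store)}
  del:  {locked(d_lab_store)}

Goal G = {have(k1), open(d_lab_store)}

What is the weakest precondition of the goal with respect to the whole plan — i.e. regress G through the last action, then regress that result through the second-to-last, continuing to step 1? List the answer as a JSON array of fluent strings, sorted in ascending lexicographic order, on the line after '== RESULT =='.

Work backward from the goal:
  through step 4 (unlock(d_lab_store)): drop {open(d_lab_store)}, keep {have(k1)}, require {have(k1), locked(d_lab_store)}
    → {have(k1), locked(d_lab_store)}
  through step 3 (grab(k1)): drop {have(k1)}, keep {locked(d_lab_store)}, require {at(store), key_at(k1,store)}
    → {at(store), key_at(k1,store), locked(d_lab_store)}
  through step 2 (move(hall,store)): drop {at(store)}, keep {key_at(k1,store), locked(d_lab_store)}, require {at(hall), open(d_store_hall)}
    → {at(hall), key_at(k1,store), locked(d_lab_store), open(d_store_hall)}
  through step 1 (move(store,hall)): drop {at(hall)}, keep {key_at(k1,store), locked(d_lab_store), open(d_store_hall)}, require {at(store), open(d_store_hall)}
    → {at(store), key_at(k1,store), locked(d_lab_store), open(d_store_hall)}

== RESULT ==
["at(store)", "key_at(k1,store)", "locked(d_lab_store)", "open(d_store_hall)"]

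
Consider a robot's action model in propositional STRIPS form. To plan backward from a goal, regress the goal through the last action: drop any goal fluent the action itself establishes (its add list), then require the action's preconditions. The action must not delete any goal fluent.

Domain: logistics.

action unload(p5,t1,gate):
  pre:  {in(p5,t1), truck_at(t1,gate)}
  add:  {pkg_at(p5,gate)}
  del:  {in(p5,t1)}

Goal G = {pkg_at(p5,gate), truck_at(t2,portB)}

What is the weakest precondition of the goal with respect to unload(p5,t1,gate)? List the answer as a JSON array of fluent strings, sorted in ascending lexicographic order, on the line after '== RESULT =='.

Compute (G \ add) ∪ pre:
  G ∩ del = {}  (empty — regression defined)
  G \ add = {pkg_at(p5,gate), truck_at(t2,portB)} \ {pkg_at(p5,gate)} = {truck_at(t2,portB)}
  ∪ pre   = {truck_at(t2,portB)} ∪ {in(p5,t1), truck_at(t1,gate)}
          = {in(p5,t1), truck_at(t1,gate), truck_at(t2,portB)}

== RESULT ==
["in(p5,t1)", "truck_at(t1,gate)", "truck_at(t2,portB)"]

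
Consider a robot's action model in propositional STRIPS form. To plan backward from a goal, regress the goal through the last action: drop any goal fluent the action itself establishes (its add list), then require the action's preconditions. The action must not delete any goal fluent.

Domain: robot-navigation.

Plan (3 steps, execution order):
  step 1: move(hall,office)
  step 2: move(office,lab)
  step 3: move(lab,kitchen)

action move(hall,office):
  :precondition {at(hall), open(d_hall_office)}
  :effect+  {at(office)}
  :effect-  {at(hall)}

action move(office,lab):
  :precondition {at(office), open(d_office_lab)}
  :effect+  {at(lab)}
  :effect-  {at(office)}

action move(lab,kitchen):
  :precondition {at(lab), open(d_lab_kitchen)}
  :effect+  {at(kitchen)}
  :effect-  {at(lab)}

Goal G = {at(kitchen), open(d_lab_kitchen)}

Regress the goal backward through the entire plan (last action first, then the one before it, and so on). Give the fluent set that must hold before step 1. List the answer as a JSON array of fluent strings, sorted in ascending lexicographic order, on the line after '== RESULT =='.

Regress step by step:
  through step 3 (move(lab,kitchen)): drop {at(kitchen)}, keep {open(d_lab_kitchen)}, require {at(lab), open(d_lab_kitchen)}
    → {at(lab), open(d_lab_kitchen)}
  through step 2 (move(office,lab)): drop {at(lab)}, keep {open(d_lab_kitchen)}, require {at(office), open(d_office_lab)}
    → {at(office), open(d_lab_kitchen), open(d_office_lab)}
  through step 1 (move(hall,office)): drop {at(office)}, keep {open(d_lab_kitchen), open(d_office_lab)}, require {at(hall), open(d_hall_office)}
    → {at(hall), open(d_hall_office), open(d_lab_kitchen), open(d_office_lab)}

== RESULT ==
["at(hall)", "open(d_hall_office)", "open(d_lab_kitchen)", "open(d_office_lab)"]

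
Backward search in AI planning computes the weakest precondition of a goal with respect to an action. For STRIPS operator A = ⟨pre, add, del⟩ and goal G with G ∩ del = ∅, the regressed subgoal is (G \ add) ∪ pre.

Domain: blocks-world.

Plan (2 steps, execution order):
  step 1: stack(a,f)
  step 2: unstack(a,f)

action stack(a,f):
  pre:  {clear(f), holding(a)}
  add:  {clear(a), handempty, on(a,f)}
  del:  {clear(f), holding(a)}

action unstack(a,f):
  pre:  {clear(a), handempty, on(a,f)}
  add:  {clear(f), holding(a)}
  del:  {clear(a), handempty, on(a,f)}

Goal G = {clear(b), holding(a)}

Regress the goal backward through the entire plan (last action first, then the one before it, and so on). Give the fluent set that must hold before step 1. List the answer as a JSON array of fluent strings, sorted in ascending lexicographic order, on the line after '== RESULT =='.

Regress step by step:
  through step 2 (unstack(a,f)): drop {holding(a)}, keep {clear(b)}, require {clear(a), handempty, on(a,f)}
    → {clear(a), clear(b), handempty, on(a,f)}
  through step 1 (stack(a,f)): drop {clear(a), handempty, on(a,f)}, keep {clear(b)}, require {clear(f), holding(a)}
    → {clear(b), clear(f), holding(a)}

== RESULT ==
["clear(b)", "clear(f)", "holding(a)"]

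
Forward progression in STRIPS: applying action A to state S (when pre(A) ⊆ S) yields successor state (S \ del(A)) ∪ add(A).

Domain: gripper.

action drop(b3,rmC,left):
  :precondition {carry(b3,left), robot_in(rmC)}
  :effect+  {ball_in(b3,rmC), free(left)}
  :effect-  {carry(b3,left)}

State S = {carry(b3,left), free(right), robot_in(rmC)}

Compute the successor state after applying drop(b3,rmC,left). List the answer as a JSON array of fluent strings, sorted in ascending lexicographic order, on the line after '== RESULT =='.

Compute (S \ del) ∪ add:
  pre ⊆ S: {carry(b3,left), robot_in(rmC)} ⊆ S  — applicable
  S \ del = {free(right), robot_in(rmC)}
  ∪ add   = {ball_in(b3,rmC), free(left), free(right), robot_in(rmC)}

== RESULT ==
["ball_in(b3,rmC)", "free(left)", "free(right)", "robot_in(rmC)"]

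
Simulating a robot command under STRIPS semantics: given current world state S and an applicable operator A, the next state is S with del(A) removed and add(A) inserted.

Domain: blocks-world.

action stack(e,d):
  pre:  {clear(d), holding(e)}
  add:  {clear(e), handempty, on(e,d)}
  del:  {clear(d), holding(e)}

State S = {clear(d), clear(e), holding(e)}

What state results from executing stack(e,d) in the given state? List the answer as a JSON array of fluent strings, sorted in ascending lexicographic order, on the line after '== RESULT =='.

Progress:
  pre ⊆ S: {clear(d), holding(e)} ⊆ S  — applicable
  S \ del = {clear(e)}
  ∪ add   = {clear(e), handempty, on(e,d)}

== RESULT ==
["clear(e)", "handempty", "on(e,d)"]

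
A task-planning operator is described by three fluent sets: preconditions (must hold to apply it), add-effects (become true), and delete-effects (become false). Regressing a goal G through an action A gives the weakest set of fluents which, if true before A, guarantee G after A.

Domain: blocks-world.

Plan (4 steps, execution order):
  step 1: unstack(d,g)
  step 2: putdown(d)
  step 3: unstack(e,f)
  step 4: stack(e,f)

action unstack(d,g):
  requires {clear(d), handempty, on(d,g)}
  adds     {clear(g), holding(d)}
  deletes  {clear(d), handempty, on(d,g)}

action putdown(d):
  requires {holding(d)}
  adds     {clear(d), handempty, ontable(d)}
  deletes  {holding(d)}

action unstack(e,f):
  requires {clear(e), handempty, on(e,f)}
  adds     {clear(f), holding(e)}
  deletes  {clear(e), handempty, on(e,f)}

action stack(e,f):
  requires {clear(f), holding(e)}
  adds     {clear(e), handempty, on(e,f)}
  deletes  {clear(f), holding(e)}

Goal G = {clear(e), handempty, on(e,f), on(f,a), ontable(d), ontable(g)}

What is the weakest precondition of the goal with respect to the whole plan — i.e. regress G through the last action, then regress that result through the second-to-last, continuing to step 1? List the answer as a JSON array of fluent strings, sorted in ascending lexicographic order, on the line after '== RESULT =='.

Work backward from the goal:
  through step 4 (stack(e,f)): drop {clear(e), handempty, on(e,f)}, keep {on(f,a), ontable(d), ontable(g)}, require {clear(f), holding(e)}
    → {clear(f), holding(e), on(f,a), ontable(d), ontable(g)}
  through step 3 (unstack(e,f)): drop {clear(f), holding(e)}, keep {on(f,a), ontable(d), ontable(g)}, require {clear(e), handempty, on(e,f)}
    → {clear(e), handempty, on(e,f), on(f,a), ontable(d), ontable(g)}
  through step 2 (putdown(d)): drop {handempty, ontable(d)}, keep {clear(e), on(e,f), on(f,a), ontable(g)}, require {holding(d)}
    → {clear(e), holding(d), on(e,f), on(f,a), ontable(g)}
  through step 1 (unstack(d,g)): drop {holding(d)}, keep {clear(e), on(e,f), on(f,a), ontable(g)}, require {clear(d), handempty, on(d,g)}
    → {clear(d), clear(e), handempty, on(d,g), on(e,f), on(f,a), ontable(g)}

== RESULT ==
["clear(d)", "clear(e)", "handempty", "on(d,g)", "on(e,f)", "on(f,a)", "ontable(g)"]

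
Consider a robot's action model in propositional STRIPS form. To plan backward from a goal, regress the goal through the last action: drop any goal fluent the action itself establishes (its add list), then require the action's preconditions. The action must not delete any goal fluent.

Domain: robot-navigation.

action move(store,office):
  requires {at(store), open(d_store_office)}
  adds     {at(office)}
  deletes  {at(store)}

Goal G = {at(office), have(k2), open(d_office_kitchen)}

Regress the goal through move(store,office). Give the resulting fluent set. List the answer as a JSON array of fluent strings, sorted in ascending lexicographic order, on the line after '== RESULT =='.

Regress:
  G ∩ del = {}  (empty — regression defined)
  G \ add = {at(office), have(k2), open(d_office_kitchen)} \ {at(office)} = {have(k2), open(d_office_kitchen)}
  ∪ pre   = {have(k2), open(d_office_kitchen)} ∪ {at(store), open(d_store_office)}
          = {at(store), have(k2), open(d_office_kitchen), open(d_store_office)}

== RESULT ==
["at(store)", "have(k2)", "open(d_office_kitchen)", "open(d_store_office)"]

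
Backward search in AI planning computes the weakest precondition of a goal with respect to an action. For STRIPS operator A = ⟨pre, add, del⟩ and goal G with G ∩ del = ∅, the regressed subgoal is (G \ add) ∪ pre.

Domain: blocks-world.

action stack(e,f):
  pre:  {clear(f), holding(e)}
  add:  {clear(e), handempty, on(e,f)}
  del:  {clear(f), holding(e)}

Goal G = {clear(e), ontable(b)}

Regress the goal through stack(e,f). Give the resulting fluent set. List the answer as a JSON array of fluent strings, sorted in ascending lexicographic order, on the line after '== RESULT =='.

Regress:
  G ∩ del = {}  (empty — regression defined)
  G \ add = {clear(e), ontable(b)} \ {clear(e), handempty, on(e,f)} = {ontable(b)}
  ∪ pre   = {ontable(b)} ∪ {clear(f), holding(e)}
          = {clear(f), holding(e), ontable(b)}

== RESULT ==
["clear(f)", "holding(e)", "ontable(b)"]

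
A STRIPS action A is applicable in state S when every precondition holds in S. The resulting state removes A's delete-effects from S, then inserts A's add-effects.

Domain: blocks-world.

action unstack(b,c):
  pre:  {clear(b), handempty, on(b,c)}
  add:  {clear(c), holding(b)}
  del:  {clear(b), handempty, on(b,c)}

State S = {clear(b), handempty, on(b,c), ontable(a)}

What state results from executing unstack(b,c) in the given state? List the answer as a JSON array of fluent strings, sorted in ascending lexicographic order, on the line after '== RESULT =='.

Compute (S \ del) ∪ add:
  pre ⊆ S: {clear(b), handempty, on(b,c)} ⊆ S  — applicable
  S \ del = {ontable(a)}
  ∪ add   = {clear(c), holding(b), ontable(a)}

== RESULT ==
["clear(c)", "holding(b)", "ontable(a)"]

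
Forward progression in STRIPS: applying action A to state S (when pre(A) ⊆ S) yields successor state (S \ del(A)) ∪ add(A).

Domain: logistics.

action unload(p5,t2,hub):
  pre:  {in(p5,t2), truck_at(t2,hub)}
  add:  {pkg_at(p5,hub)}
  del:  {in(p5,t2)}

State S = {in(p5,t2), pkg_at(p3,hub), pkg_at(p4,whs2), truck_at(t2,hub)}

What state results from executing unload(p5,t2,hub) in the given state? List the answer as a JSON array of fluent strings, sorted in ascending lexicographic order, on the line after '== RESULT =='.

Progress:
  pre ⊆ S: {in(p5,t2), truck_at(t2,hub)} ⊆ S  — applicable
  S \ del = {pkg_at(p3,hub), pkg_at(p4,whs2), truck_at(t2,hub)}
  ∪ add   = {pkg_at(p3,hub), pkg_at(p4,whs2), pkg_at(p5,hub), truck_at(t2,hub)}

== RESULT ==
["pkg_at(p3,hub)", "pkg_at(p4,whs2)", "pkg_at(p5,hub)", "truck_at(t2,hub)"]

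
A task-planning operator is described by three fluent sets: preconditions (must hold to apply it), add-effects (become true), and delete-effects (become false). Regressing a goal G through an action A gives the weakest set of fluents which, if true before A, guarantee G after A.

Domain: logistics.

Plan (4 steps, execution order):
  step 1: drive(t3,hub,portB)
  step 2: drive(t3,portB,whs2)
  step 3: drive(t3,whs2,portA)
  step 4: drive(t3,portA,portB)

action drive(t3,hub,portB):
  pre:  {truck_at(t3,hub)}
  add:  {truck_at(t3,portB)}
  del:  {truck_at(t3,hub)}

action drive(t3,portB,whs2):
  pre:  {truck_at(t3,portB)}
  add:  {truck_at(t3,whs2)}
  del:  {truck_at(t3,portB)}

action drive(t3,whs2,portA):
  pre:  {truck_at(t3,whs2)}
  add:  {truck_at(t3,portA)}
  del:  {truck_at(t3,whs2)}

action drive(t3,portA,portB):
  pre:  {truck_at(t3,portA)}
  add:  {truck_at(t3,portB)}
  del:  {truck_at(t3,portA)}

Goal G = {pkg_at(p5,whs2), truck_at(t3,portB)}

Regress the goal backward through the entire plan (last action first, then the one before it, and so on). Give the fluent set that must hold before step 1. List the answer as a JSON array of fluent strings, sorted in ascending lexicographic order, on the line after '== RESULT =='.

Regress step by step:
  through step 4 (drive(t3,portA,portB)): drop {truck_at(t3,portB)}, keep {pkg_at(p5,whs2)}, require {truck_at(t3,portA)}
    → {pkg_at(p5,whs2), truck_at(t3,portA)}
  through step 3 (drive(t3,whs2,portA)): drop {truck_at(t3,portA)}, keep {pkg_at(p5,whs2)}, require {truck_at(t3,whs2)}
    → {pkg_at(p5,whs2), truck_at(t3,whs2)}
  through step 2 (drive(t3,portB,whs2)): drop {truck_at(t3,whs2)}, keep {pkg_at(p5,whs2)}, require {truck_at(t3,portB)}
    → {pkg_at(p5,whs2), truck_at(t3,portB)}
  through step 1 (drive(t3,hub,portB)): drop {truck_at(t3,portB)}, keep {pkg_at(p5,whs2)}, require {truck_at(t3,hub)}
    → {pkg_at(p5,whs2), truck_at(t3,hub)}

== RESULT ==
["pkg_at(p5,whs2)", "truck_at(t3,hub)"]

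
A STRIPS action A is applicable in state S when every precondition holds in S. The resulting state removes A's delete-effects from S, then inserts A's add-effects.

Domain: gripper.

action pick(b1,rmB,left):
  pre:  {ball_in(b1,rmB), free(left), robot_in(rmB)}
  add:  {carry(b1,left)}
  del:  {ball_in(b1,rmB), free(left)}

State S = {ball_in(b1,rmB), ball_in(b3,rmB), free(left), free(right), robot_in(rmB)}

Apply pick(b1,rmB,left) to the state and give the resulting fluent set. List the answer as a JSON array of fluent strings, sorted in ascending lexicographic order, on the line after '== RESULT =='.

Compute (S \ del) ∪ add:
  pre ⊆ S: {ball_in(b1,rmB), free(left), robot_in(rmB)} ⊆ S  — applicable
  S \ del = {ball_in(b3,rmB), free(right), robot_in(rmB)}
  ∪ add   = {ball_in(b3,rmB), carry(b1,left), free(right), robot_in(rmB)}

== RESULT ==
["ball_in(b3,rmB)", "carry(b1,left)", "free(right)", "robot_in(rmB)"]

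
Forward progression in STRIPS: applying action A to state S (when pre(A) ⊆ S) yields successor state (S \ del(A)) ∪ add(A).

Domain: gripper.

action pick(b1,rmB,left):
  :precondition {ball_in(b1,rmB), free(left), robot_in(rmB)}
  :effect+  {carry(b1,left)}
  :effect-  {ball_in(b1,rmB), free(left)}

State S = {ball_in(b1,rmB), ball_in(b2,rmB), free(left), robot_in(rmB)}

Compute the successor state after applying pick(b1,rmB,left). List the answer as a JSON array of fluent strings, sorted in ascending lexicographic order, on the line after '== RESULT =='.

Progress:
  pre ⊆ S: {ball_in(b1,rmB), free(left), robot_in(rmB)} ⊆ S  — applicable
  S \ del = {ball_in(b2,rmB), robot_in(rmB)}
  ∪ add   = {ball_in(b2,rmB), carry(b1,left), robot_in(rmB)}

== RESULT ==
["ball_in(b2,rmB)", "carry(b1,left)", "robot_in(rmB)"]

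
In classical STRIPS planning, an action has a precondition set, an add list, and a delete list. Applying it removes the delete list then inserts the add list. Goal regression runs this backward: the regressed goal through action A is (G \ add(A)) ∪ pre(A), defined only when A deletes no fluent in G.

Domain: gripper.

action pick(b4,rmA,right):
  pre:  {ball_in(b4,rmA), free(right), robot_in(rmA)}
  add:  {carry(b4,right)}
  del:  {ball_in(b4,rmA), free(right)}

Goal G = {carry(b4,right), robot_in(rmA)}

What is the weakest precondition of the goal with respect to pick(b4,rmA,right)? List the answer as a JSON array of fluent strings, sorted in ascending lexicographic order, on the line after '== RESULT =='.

Compute (G \ add) ∪ pre:
  G ∩ del = {}  (empty — regression defined)
  G \ add = {carry(b4,right), robot_in(rmA)} \ {carry(b4,right)} = {robot_in(rmA)}
  ∪ pre   = {robot_in(rmA)} ∪ {ball_in(b4,rmA), free(right), robot_in(rmA)}
          = {ball_in(b4,rmA), free(right), robot_in(rmA)}

== RESULT ==
["ball_in(b4,rmA)", "free(right)", "robot_in(rmA)"]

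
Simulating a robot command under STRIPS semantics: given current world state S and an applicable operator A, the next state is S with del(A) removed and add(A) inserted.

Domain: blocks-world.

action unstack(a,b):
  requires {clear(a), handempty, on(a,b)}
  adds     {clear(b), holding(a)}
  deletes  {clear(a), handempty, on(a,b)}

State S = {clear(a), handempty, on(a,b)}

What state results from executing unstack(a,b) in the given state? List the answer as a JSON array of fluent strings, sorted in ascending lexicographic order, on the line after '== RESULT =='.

Compute (S \ del) ∪ add:
  pre ⊆ S: {clear(a), handempty, on(a,b)} ⊆ S  — applicable
  S \ del = {}
  ∪ add   = {clear(b), holding(a)}

== RESULT ==
["clear(b)", "holding(a)"]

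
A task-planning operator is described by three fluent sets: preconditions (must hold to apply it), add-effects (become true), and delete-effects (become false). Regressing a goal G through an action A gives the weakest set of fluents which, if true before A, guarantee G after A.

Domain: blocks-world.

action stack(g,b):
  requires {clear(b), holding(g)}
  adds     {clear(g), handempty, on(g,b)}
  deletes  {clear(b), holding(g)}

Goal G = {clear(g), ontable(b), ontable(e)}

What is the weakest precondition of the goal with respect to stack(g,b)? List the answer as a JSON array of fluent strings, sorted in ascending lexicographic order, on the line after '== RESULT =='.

Regress:
  G ∩ del = {}  (empty — regression defined)
  G \ add = {clear(g), ontable(b), ontable(e)} \ {clear(g), handempty, on(g,b)} = {ontable(b), ontable(e)}
  ∪ pre   = {ontable(b), ontable(e)} ∪ {clear(b), holding(g)}
          = {clear(b), holding(g), ontable(b), ontable(e)}

== RESULT ==
["clear(b)", "holding(g)", "ontable(b)", "ontable(e)"]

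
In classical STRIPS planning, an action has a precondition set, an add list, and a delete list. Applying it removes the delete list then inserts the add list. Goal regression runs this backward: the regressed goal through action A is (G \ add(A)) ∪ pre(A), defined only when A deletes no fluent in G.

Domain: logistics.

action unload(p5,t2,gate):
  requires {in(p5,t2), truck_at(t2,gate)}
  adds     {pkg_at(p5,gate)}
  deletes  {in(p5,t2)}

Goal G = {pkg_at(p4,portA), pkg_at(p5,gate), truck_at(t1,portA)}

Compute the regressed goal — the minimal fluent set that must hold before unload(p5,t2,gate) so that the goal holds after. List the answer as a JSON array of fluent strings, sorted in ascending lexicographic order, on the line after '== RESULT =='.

Regress:
  G ∩ del = {}  (empty — regression defined)
  G \ add = {pkg_at(p4,portA), pkg_at(p5,gate), truck_at(t1,portA)} \ {pkg_at(p5,gate)} = {pkg_at(p4,portA), truck_at(t1,portA)}
  ∪ pre   = {pkg_at(p4,portA), truck_at(t1,portA)} ∪ {in(p5,t2), truck_at(t2,gate)}
          = {in(p5,t2), pkg_at(p4,portA), truck_at(t1,portA), truck_at(t2,gate)}

== RESULT ==
["in(p5,t2)", "pkg_at(p4,portA)", "truck_at(t1,portA)", "truck_at(t2,gate)"]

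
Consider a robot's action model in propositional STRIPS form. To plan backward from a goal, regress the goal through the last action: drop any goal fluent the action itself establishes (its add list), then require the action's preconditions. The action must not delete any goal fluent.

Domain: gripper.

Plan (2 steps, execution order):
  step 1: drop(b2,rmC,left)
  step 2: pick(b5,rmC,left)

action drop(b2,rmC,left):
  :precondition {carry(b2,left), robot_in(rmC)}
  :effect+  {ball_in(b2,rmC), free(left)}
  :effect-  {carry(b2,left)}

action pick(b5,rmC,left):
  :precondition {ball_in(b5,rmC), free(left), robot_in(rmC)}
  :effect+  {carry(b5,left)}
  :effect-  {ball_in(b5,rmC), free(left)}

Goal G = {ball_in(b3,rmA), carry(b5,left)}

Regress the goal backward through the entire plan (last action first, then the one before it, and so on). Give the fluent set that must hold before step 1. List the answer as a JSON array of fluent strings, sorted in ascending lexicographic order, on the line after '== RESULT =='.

Regress step by step:
  through step 2 (pick(b5,rmC,left)): drop {carry(b5,left)}, keep {ball_in(b3,rmA)}, require {ball_in(b5,rmC), free(left), robot_in(rmC)}
    → {ball_in(b3,rmA), ball_in(b5,rmC), free(left), robot_in(rmC)}
  through step 1 (drop(b2,rmC,left)): drop {free(left)}, keep {ball_in(b3,rmA), ball_in(b5,rmC), robot_in(rmC)}, require {carry(b2,left), robot_in(rmC)}
    → {ball_in(b3,rmA), ball_in(b5,rmC), carry(b2,left), robot_in(rmC)}

== RESULT ==
["ball_in(b3,rmA)", "ball_in(b5,rmC)", "carry(b2,left)", "robot_in(rmC)"]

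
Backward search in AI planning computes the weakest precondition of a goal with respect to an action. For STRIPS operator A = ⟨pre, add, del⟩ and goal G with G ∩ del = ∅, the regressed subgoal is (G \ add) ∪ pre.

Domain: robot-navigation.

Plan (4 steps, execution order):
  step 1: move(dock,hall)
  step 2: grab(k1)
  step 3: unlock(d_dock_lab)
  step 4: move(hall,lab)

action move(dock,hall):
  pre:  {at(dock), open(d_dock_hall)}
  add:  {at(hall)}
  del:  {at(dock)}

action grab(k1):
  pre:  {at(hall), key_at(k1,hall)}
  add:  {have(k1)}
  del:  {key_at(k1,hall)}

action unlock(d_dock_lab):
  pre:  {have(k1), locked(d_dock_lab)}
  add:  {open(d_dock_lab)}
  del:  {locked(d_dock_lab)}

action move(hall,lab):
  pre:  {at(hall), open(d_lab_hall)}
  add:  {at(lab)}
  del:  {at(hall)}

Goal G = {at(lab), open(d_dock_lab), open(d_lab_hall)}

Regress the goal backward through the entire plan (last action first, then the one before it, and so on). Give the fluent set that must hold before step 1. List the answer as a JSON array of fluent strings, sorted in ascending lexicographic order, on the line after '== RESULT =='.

Regress step by step:
  through step 4 (move(hall,lab)): drop {at(lab)}, keep {open(d_dock_lab), open(d_lab_hall)}, require {at(hall), open(d_lab_hall)}
    → {at(hall), open(d_dock_lab), open(d_lab_hall)}
  through step 3 (unlock(d_dock_lab)): drop {open(d_dock_lab)}, keep {at(hall), open(d_lab_hall)}, require {have(k1), locked(d_dock_lab)}
    → {at(hall), have(k1), locked(d_dock_lab), open(d_lab_hall)}
  through step 2 (grab(k1)): drop {have(k1)}, keep {at(hall), locked(d_dock_lab), open(d_lab_hall)}, require {at(hall), key_at(k1,hall)}
    → {at(hall), key_at(k1,hall), locked(d_dock_lab), open(d_lab_hall)}
  through step 1 (move(dock,hall)): drop {at(hall)}, keep {key_at(k1,hall), locked(d_dock_lab), open(d_lab_hall)}, require {at(dock), open(d_dock_hall)}
    → {at(dock), key_at(k1,hall), locked(d_dock_lab), open(d_dock_hall), open(d_lab_hall)}

== RESULT ==
["at(dock)", "key_at(k1,hall)", "locked(d_dock_lab)", "open(d_dock_hall)", "open(d_lab_hall)"]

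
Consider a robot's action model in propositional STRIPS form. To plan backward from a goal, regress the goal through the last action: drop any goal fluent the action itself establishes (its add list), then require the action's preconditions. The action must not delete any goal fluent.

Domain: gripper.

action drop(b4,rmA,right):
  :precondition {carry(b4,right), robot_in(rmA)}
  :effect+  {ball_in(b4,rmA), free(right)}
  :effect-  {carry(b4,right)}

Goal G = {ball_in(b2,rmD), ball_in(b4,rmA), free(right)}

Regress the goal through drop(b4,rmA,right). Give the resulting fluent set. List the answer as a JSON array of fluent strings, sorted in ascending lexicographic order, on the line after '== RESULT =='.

Compute (G \ add) ∪ pre:
  G ∩ del = {}  (empty — regression defined)
  G \ add = {ball_in(b2,rmD), ball_in(b4,rmA), free(right)} \ {ball_in(b4,rmA), free(right)} = {ball_in(b2,rmD)}
  ∪ pre   = {ball_in(b2,rmD)} ∪ {carry(b4,right), robot_in(rmA)}
          = {ball_in(b2,rmD), carry(b4,right), robot_in(rmA)}

== RESULT ==
["ball_in(b2,rmD)", "carry(b4,right)", "robot_in(rmA)"]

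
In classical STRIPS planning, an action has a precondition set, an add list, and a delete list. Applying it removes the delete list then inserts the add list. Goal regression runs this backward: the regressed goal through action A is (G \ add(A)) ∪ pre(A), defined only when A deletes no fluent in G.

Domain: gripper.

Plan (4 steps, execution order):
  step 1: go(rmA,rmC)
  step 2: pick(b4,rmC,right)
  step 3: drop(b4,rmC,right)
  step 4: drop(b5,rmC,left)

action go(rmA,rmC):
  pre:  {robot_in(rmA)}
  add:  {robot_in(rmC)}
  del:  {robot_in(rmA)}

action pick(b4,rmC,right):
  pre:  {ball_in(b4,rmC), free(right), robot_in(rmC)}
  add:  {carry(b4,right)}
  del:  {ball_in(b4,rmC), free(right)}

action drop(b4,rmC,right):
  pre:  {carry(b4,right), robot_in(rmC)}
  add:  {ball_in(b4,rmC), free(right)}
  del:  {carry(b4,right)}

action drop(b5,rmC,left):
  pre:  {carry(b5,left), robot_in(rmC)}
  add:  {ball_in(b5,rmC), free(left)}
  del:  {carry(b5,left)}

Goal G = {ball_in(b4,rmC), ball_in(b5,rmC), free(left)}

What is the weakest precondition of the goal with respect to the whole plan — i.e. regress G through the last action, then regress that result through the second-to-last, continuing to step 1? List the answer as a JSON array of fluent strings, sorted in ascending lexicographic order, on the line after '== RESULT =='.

Work backward from the goal:
  through step 4 (drop(b5,rmC,left)): drop {ball_in(b5,rmC), free(left)}, keep {ball_in(b4,rmC)}, require {carry(b5,left), robot_in(rmC)}
    → {ball_in(b4,rmC), carry(b5,left), robot_in(rmC)}
  through step 3 (drop(b4,rmC,right)): drop {ball_in(b4,rmC)}, keep {carry(b5,left), robot_in(rmC)}, require {carry(b4,right), robot_in(rmC)}
    → {carry(b4,right), carry(b5,left), robot_in(rmC)}
  through step 2 (pick(b4,rmC,right)): drop {carry(b4,right)}, keep {carry(b5,left), robot_in(rmC)}, require {ball_in(b4,rmC), free(right), robot_in(rmC)}
    → {ball_in(b4,rmC), carry(b5,left), free(right), robot_in(rmC)}
  through step 1 (go(rmA,rmC)): drop {robot_in(rmC)}, keep {ball_in(b4,rmC), carry(b5,left), free(right)}, require {robot_in(rmA)}
    → {ball_in(b4,rmC), carry(b5,left), free(right), robot_in(rmA)}

== RESULT ==
["ball_in(b4,rmC)", "carry(b5,left)", "free(right)", "robot_in(rmA)"]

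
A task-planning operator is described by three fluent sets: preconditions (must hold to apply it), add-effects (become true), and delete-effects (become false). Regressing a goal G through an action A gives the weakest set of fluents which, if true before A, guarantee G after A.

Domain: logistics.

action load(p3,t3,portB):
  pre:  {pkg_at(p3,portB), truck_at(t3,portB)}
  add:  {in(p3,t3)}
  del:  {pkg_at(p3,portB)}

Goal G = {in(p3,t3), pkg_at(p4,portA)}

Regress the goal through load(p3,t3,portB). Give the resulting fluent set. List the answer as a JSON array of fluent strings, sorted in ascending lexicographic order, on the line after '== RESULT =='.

Regress:
  G ∩ del = {}  (empty — regression defined)
  G \ add = {in(p3,t3), pkg_at(p4,portA)} \ {in(p3,t3)} = {pkg_at(p4,portA)}
  ∪ pre   = {pkg_at(p4,portA)} ∪ {pkg_at(p3,portB), truck_at(t3,portB)}
          = {pkg_at(p3,portB), pkg_at(p4,portA), truck_at(t3,portB)}

== RESULT ==
["pkg_at(p3,portB)", "pkg_at(p4,portA)", "truck_at(t3,portB)"]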